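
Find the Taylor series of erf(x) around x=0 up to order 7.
-x^7/(21·√(π)) + x^5/(5·√(π)) - 2·x^3/(3·√(π)) + 2·x/√(π)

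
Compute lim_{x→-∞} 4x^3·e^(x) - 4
The product is a 0·∞ indeterminate form at x → -∞.
Rewrite the product as 4x^3 / e^(-x) (an ∞/∞ form) and apply L'Hôpital, or use the standard hierarchy e^(|x|) ≫ |x^3| as x → -∞.
The indeterminate product → 0, so the limit = -4.

Final answer: -4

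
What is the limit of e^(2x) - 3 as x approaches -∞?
Evaluate the dominant behaviour as x → -∞; each term tends to a finite value or vanishes.
Limit = -3.

Final answer: -3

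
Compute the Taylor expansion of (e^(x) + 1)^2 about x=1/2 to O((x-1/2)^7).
1 + e + 2·e^(1/2) + (2·e^(1/2) + 2·e)·(x - 1/2) + (e^(1/2) + 5·e + 2·e^(5/2) + 9·e^(3/2) + 7·e^(2))·(x - 1/2)^2/(1 + e^(3/2) + 3·e^(1/2) + 3·e) + (e^(1/2) + 7·e + 4·e^(5/2) + 15·e^(3/2) + 13·e^(2))·(x - 1/2)^3/(3 + 3·e^(3/2) + 9·e^(1/2) + 9·e) + (e^(1/2) + 11·e + 8·e^(5/2) + 27·e^(3/2) + 25·e^(2))·(x - 1/2)^4/(12 + 12·e^(3/2) + 36·e^(1/2) + 36·e) + (e^(1/2) + 19·e + 16·e^(5/2) + 51·e^(3/2) + 49·e^(2))·(x - 1/2)^5/(60 + 60·e^(3/2) + 180·e^(1/2) + 180·e) + (e^(1/2) + 35·e + 32·e^(5/2) + 99·e^(3/2) + 97·e^(2))·(x - 1/2)^6/(360 + 360·e^(3/2) + 1080·e^(1/2) + 1080·e)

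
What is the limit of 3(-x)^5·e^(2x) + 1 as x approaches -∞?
The product is a 0·∞ indeterminate form at x → -∞.
Rewrite the product as 3(-x)^5 / e^(-2x) (an ∞/∞ form) and apply L'Hôpital, or use the standard hierarchy e^(2|x|) ≫ |(-x)^5| as x → -∞.
The indeterminate product → 0, so the limit = 1.

Final answer: 1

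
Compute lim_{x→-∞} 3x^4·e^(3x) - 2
The product is a 0·∞ indeterminate form at x → -∞.
Rewrite the product as 3x^4 / e^(-3x) (an ∞/∞ form) and apply L'Hôpital, or use the standard hierarchy e^(3|x|) ≫ |x^4| as x → -∞.
The indeterminate product → 0, so the limit = -2.

Final answer: -2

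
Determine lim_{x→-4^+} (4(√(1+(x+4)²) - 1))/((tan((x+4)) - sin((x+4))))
Both numerator and denominator → 0 as x → -4^+; this is a 0/0 indeterminate form.
Expand each to leading order near x = -4: numerator ~ 2·(x + 4)^2, denominator ~ (x + 4)^3/2.
The limit of the ratio is ∞.

Final answer: ∞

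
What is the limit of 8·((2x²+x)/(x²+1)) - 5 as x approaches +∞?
Evaluate the dominant behaviour as x → +∞; each term tends to a finite value or vanishes.
Limit = 11.

Final answer: 11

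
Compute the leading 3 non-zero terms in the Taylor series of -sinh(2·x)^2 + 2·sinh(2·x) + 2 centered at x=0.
-4·x^2 + 4·x + 2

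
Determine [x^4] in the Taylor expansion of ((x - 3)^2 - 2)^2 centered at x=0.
Expand to order 4: ((x - 3)^2 - 2)^2 = x^4 - 12·x^3 + 50·x^2 - 84·x + 49 + O(x^5).
The coefficient of x^4 is 1.

Final answer: 1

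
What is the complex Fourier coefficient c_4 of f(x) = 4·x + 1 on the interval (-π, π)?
Compute the real Fourier coefficients first: a_4 = 0, b_4 = -2.
Then c_4 = (a_4 − i·b_4)/2 = i.

Final answer: i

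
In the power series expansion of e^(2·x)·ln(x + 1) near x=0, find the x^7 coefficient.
Expand to order 7: e^(2·x)·ln(x + 1) = 17·x^7/315 + x^6/9 + 11·x^5/30 + 3·x^4/4 + 4·x^3/3 + 3·x^2/2 + x + O(x^8).
The coefficient of x^7 is 17/315.

Final answer: 17/315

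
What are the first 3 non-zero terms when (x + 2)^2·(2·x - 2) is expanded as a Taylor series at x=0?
2·x^3 + 6·x^2 - 8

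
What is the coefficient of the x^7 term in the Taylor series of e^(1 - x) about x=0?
Expand to order 7: e^(1 - x) = -e·x^7/5040 + e·x^6/720 - e·x^5/120 + e·x^4/24 - e·x^3/6 + e·x^2/2 - e·x + e + O(x^8).
The coefficient of x^7 is -e/5040.

Final answer: -e/5040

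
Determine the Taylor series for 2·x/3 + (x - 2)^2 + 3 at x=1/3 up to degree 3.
6 - 8·(x - 1/3)/3 + (x - 1/3)^2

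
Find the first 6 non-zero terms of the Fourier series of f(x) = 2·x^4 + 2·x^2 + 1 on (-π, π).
(88 - 16·π^2)·cos(x) + (-4 + 4·π^2)·cos(2·x) + (8/27 - 16·π^2/9)·cos(3·x) + (1/8 + π^2)·cos(4·x) + (-16·π^2/25 - 104/625)·cos(5·x) + 1 + 2·π^2/3 + 2·π^4/5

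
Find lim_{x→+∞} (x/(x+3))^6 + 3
As x → +∞: x/(x+3) = 1/(1 + 3/x) → 1, and the 6th power of a limit-1 base also → 1; with the additive constant, 1 + 3 = 4.
Limit = 4.

Final answer: 4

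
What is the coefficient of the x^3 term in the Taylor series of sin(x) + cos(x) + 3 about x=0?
Expand to order 3: sin(x) + cos(x) + 3 = -x^3/6 - x^2/2 + x + 4 + O(x^4).
The coefficient of x^3 is -1/6.

Final answer: -1/6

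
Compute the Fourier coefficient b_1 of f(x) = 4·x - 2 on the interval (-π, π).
b_1 = (1/π) ∫_{-π}^{π} f(x)·sin(1x) dx.
Evaluate the integral (use parity and integration by parts as needed): b_1 = 8.

Final answer: 8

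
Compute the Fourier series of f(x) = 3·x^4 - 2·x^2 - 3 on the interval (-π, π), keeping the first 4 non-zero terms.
(152 - 24·π^2)·cos(x) + (-11 + 6·π^2)·cos(2·x) + (8/3 - 8·π^2/3)·cos(3·x) - 2·π^2/3 - 3 + 3·π^4/5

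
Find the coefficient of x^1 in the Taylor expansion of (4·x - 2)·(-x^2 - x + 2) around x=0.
Expand to order 1: (4·x - 2)·(-x^2 - x + 2) = 10·x - 4 + O(x^2).
The coefficient of x^1 is 10.

Final answer: 10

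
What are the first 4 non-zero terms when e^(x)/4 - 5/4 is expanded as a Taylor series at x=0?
x^3/24 + x^2/8 + x/4 - 1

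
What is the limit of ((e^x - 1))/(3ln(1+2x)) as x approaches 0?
Both numerator and denominator → 0 as x → 0; this is a 0/0 indeterminate form.
Expand each to leading order near x = 0: numerator ~ x, denominator ~ 6·x.
The limit of the ratio is 1/6.

Final answer: 1/6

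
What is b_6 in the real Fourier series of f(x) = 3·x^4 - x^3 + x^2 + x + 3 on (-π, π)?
b_6 = (1/π) ∫_{-π}^{π} f(x)·sin(6x) dx.
Evaluate the integral (use parity and integration by parts as needed): b_6 = -7/18 + π^2/3.

Final answer: -7/18 + π^2/3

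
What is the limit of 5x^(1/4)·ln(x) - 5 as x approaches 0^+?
The product is a 0·∞ indeterminate form at x → 0⁺.
Rewrite the product as 5·ln(x) / x^(-1/4) and apply L'Hôpital, or use the standard hierarchy x^(-1/4) ≫ |ln x| as x → 0⁺.
The indeterminate product → 0, so the limit = -5.

Final answer: -5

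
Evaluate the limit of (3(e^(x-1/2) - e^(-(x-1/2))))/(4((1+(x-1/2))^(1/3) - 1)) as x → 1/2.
Both numerator and denominator → 0 as x → 1/2; this is a 0/0 indeterminate form.
Expand each to leading order near x = 1/2: numerator ~ 6·(x - 1/2), denominator ~ 4·(x - 1/2)/3.
The limit of the ratio is 9/2.

Final answer: 9/2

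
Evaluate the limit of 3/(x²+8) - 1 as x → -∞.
Evaluate the dominant behaviour as x → -∞; each term tends to a finite value or vanishes.
Limit = -1.

Final answer: -1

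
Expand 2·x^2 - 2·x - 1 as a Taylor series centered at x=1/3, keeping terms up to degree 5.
-13/9 - 2·(x - 1/3)/3 + 2·(x - 1/3)^2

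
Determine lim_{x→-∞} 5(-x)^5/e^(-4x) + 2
The quotient is an ∞/∞ indeterminate form as x → -∞.
Compare growth rates of the dominant terms (exponentials ≫ polynomials ≫ logarithms), or apply L'Hôpital's rule; the quotient → 0.
Adding the constant: 0 + 2 = 2. Limit = 2.

Final answer: 2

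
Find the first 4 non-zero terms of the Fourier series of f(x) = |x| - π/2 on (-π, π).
-4·cos(x)/π - 4·cos(3·x)/(9·π) - 4·cos(5·x)/(25·π) - 4·cos(7·x)/(49·π)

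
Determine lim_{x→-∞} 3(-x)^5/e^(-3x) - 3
The quotient is an ∞/∞ indeterminate form as x → -∞.
Compare growth rates of the dominant terms (exponentials ≫ polynomials ≫ logarithms), or apply L'Hôpital's rule; the quotient → 0.
Adding the constant: 0 - 3 = -3. Limit = -3.

Final answer: -3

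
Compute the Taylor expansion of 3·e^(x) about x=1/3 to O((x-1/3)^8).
3·e^(1/3) + 3·e^(1/3)·(x - 1/3) + 3·e^(1/3)·(x - 1/3)^2/2 + e^(1/3)·(x - 1/3)^3/2 + e^(1/3)·(x - 1/3)^4/8 + e^(1/3)·(x - 1/3)^5/40 + e^(1/3)·(x - 1/3)^6/240 + e^(1/3)·(x - 1/3)^7/1680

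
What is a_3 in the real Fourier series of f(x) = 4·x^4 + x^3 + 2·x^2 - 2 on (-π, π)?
a_3 = (1/π) ∫_{-π}^{π} f(x)·cos(3x) dx.
Evaluate the integral (use parity and integration by parts as needed): a_3 = 40/27 - 32·π^2/9.

Final answer: 40/27 - 32·π^2/9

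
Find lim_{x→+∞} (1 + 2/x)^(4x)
As x → +∞: write (1 + 2/x)^(4x) = ((1 + 2/x)^x)^4 → (e^2)^4 = e^8.
Limit = e^(8).

Final answer: e^(8)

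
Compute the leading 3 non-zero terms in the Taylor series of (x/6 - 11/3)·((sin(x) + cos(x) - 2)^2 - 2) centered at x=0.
-23·x^2/3 + 43·x/6 + 11/3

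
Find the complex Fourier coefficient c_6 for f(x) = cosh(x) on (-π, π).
Compute the real Fourier coefficients first: a_6 = 2·sinh(π)/(37·π), b_6 = 0.
Then c_6 = (a_6 − i·b_6)/2 = sinh(π)/(37·π).

Final answer: sinh(π)/(37·π)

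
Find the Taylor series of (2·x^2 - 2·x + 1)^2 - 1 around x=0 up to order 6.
4·x^4 - 8·x^3 + 8·x^2 - 4·x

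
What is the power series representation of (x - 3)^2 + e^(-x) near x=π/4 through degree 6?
(-24·π·e^(π/4) + 16 + π^2·e^(π/4) + 144·e^(π/4))·e^(-π/4)/16 + (-12·e^(π/4) - 2 + π·e^(π/4))·e^(-π/4)·(x - π/4)/2 + (1 + 2·e^(π/4))·e^(-π/4)·(x - π/4)^2/2 - e^(-π/4)·(x - π/4)^3/6 + e^(-π/4)·(x - π/4)^4/24 - e^(-π/4)·(x - π/4)^5/120 + e^(-π/4)·(x - π/4)^6/720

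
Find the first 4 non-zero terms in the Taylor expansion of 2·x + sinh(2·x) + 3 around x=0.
4·x^5/15 + 4·x^3/3 + 4·x + 3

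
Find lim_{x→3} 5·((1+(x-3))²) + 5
Direct substitution at x = 3 gives 10.

Final answer: 10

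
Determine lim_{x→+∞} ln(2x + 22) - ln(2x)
This is an ∞ − ∞ indeterminate form.
Combine the logarithms: ln(2x+22) − ln(2x) = ln((2x+22)/(2x)) = ln(1 + 22/(2x)) → ln(1) = 0.
Limit = 0.

Final answer: 0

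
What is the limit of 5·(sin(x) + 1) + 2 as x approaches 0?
Direct substitution at x = 0 gives 7.

Final answer: 7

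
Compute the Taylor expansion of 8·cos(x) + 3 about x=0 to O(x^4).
11 - 4·x^2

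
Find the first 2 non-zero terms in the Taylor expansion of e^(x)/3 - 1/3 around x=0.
x^2/6 + x/3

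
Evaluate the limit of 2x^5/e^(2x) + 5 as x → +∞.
The quotient is an ∞/∞ indeterminate form as x → +∞.
The exponential denominator e^(2x) dominates the polynomial numerator (e^x ≫ x^5 as x → ∞), so the quotient → 0.
Adding the constant: 0 + 5 = 5. Limit = 5.

Final answer: 5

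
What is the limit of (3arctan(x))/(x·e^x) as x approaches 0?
Both numerator and denominator → 0 as x → 0; this is a 0/0 indeterminate form.
Expand each to leading order near x = 0: numerator ~ 3·x, denominator ~ x.
The limit of the ratio is 3.

Final answer: 3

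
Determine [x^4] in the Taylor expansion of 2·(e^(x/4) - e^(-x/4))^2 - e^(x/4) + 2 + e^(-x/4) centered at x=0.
1/96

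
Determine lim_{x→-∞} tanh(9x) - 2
Evaluate the dominant behaviour as x → -∞; each term tends to a finite value or vanishes.
Limit = -3.

Final answer: -3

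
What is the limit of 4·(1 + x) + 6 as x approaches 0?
Direct substitution at x = 0 gives 10.

Final answer: 10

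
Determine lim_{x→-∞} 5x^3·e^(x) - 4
The product is a 0·∞ indeterminate form at x → -∞.
Rewrite the product as 5x^3 / e^(-x) (an ∞/∞ form) and apply L'Hôpital, or use the standard hierarchy e^(|x|) ≫ |x^3| as x → -∞.
The indeterminate product → 0, so the limit = -4.

Final answer: -4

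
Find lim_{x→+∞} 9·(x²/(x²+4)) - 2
Evaluate the dominant behaviour as x → +∞; each term tends to a finite value or vanishes.
Limit = 7.

Final answer: 7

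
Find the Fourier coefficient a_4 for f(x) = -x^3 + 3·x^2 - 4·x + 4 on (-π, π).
a_4 = (1/π) ∫_{-π}^{π} f(x)·cos(4x) dx.
Evaluate the integral (use parity and integration by parts as needed): a_4 = 3/4.

Final answer: 3/4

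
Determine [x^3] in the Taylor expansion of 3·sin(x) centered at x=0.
Expand to order 3: 3·sin(x) = -x^3/2 + 3·x + O(x^4).
The coefficient of x^3 is -1/2.

Final answer: -1/2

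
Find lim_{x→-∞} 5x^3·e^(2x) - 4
The product is a 0·∞ indeterminate form at x → -∞.
Rewrite the product as 5x^3 / e^(-2x) (an ∞/∞ form) and apply L'Hôpital, or use the standard hierarchy e^(2|x|) ≫ |x^3| as x → -∞.
The indeterminate product → 0, so the limit = -4.

Final answer: -4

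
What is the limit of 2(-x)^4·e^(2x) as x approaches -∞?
This is a 0·∞ indeterminate form at x → -∞.
Rewrite the product as 2(-x)^4 / e^(-2x) (an ∞/∞ form) and apply L'Hôpital, or use the standard hierarchy e^(2|x|) ≫ |(-x)^4| as x → -∞.
The indeterminate product → 0, so the limit = 0.

Final answer: 0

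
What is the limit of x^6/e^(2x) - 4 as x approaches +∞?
The quotient is an ∞/∞ indeterminate form as x → +∞.
The exponential denominator e^(2x) dominates the polynomial numerator (e^x ≫ x^6 as x → ∞), so the quotient → 0.
Adding the constant: 0 - 4 = -4. Limit = -4.

Final answer: -4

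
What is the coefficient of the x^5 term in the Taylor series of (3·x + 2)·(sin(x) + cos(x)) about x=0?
Expand to order 5: (3·x + 2)·(sin(x) + cos(x)) = 17·x^5/120 - 5·x^4/12 - 11·x^3/6 + 2·x^2 + 5·x + 2 + O(x^6).
The coefficient of x^5 is 17/120.

Final answer: 17/120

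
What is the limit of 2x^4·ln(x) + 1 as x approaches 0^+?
The product is a 0·∞ indeterminate form at x → 0⁺.
Rewrite the product as 2·ln(x) / x^(-4) and apply L'Hôpital, or use the standard hierarchy x^(-4) ≫ |ln x| as x → 0⁺.
The indeterminate product → 0, so the limit = 1.

Final answer: 1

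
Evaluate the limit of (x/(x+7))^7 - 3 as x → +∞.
As x → +∞: x/(x+7) = 1/(1 + 7/x) → 1, and the 7th power of a limit-1 base also → 1; with the additive constant, 1 - 3 = -2.
Limit = -2.

Final answer: -2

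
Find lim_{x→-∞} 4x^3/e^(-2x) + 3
The quotient is an ∞/∞ indeterminate form as x → -∞.
Compare growth rates of the dominant terms (exponentials ≫ polynomials ≫ logarithms), or apply L'Hôpital's rule; the quotient → 0.
Adding the constant: 0 + 3 = 3. Limit = 3.

Final answer: 3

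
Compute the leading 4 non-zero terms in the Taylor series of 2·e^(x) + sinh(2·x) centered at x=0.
5·x^3/3 + x^2 + 4·x + 2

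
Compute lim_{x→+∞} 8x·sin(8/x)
As x → +∞: let u = 8/x → 0⁺; then 8·x·sin(8/x) = 8·8·sin(u)/u → 8·8·1 = 64.
Limit = 64.

Final answer: 64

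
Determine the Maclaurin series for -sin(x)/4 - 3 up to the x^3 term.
x^3/24 - x/4 - 3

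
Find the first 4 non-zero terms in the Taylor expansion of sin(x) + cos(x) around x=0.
-x^3/6 - x^2/2 + x + 1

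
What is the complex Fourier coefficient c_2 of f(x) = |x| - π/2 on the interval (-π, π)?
Compute the real Fourier coefficients first: a_2 = 0, b_2 = 0.
Then c_2 = (a_2 − i·b_2)/2 = 0.

Final answer: 0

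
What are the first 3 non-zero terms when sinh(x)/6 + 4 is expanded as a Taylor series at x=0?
x^3/36 + x/6 + 4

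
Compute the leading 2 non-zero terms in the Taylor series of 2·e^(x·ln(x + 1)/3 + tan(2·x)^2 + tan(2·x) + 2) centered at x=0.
4·x·e^(2) + 2·e^(2)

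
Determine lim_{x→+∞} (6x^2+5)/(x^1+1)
This is an ∞/∞ indeterminate form as x → +∞.
Divide numerator and denominator by x^2 and let the lower-order terms vanish; the numerator's degree 2 exceeds the denominator's degree 1, so the quotient diverges.
Limit = ∞.

Final answer: ∞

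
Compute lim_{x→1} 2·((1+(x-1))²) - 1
Direct substitution at x = 1 gives 1.

Final answer: 1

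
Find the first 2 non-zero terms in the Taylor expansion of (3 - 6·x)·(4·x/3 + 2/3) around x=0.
2 - 8·x^2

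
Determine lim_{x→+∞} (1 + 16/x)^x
As x → +∞: this is the defining limit (1 + 16/x)^x → e^16.
Limit = e^(16).

Final answer: e^(16)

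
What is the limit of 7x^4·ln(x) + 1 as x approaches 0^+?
The product is a 0·∞ indeterminate form at x → 0⁺.
Rewrite the product as 7·ln(x) / x^(-4) and apply L'Hôpital, or use the standard hierarchy x^(-4) ≫ |ln x| as x → 0⁺.
The indeterminate product → 0, so the limit = 1.

Final answer: 1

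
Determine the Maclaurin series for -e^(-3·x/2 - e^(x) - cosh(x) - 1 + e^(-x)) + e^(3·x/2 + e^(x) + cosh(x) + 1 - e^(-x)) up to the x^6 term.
x^6·(-28391·e^(-2)/15360 + 452621·e^(2)/46080) + x^5·(11471·e^(-2)/3840 + 41311·e^(2)/3840) + x^4·(-1705·e^(-2)/384 + 1363·e^(2)/128) + x^3·(275·e^(-2)/48 + 443·e^(2)/48) + x^2·(-45·e^(-2)/8 + 53·e^(2)/8) + x·(7·e^(-2)/2 + 7·e^(2)/2) - e^(-2) + e^(2)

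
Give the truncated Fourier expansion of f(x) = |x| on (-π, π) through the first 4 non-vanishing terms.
-4·cos(x)/π - 4·cos(3·x)/(9·π) - 4·cos(5·x)/(25·π) + π/2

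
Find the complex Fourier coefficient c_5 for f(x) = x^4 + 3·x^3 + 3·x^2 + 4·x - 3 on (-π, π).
Compute the real Fourier coefficients first: a_5 = -8·π^2/25 - 252/625, b_5 = 164/125 + 6·π^2/5.
Then c_5 = (a_5 − i·b_5)/2 = -4·π^2/25 - 126/625 - 3·i·π^2/5 - 82·i/125.

Final answer: -4·π^2/25 - 126/625 - 3·i·π^2/5 - 82·i/125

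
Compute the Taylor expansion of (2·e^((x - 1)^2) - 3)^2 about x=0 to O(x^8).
x^7·(-3 + 2·e)^2·(-888·e^(2)/(5·(-3 + 2·e)^2) - 1628·e/(315·(-3 + 2·e))) + x^6·(-3 + 2·e)^2·(346·e/(45·(-3 + 2·e)) + 7292·e^(2)/(45·(-3 + 2·e)^2)) + x^5·(-3 + 2·e)^2·(-392·e^(2)/(3·(-3 + 2·e)^2) - 52·e/(5·(-3 + 2·e))) + x^4·(-3 + 2·e)^2·(38·e/(3·(-3 + 2·e)) + 268·e^(2)/(3·(-3 + 2·e)^2)) + x^3·(-3 + 2·e)^2·(-48·e^(2)/(-3 + 2·e)^2 - 40·e/(3·(-3 + 2·e))) + x^2·(-3 + 2·e)^2·(12·e/(-3 + 2·e) + 16·e^(2)/(-3 + 2·e)^2) - 8·e·x·(-3 + 2·e) + (-3 + 2·e)^2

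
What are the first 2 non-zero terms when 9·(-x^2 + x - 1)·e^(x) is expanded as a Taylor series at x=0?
-9·x^2/2 - 9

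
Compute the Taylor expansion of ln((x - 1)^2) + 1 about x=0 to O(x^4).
-2·x^3/3 - x^2 - 2·x + 1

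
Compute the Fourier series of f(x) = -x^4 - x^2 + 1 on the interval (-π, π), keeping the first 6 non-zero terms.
(-44 + 8·π^2)·cos(x) + (2 - 2·π^2)·cos(2·x) + (-4/27 + 8·π^2/9)·cos(3·x) + (-π^2/2 - 1/16)·cos(4·x) + (52/625 + 8·π^2/25)·cos(5·x) - π^4/5 - π^2/3 + 1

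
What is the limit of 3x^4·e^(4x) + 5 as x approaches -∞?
The product is a 0·∞ indeterminate form at x → -∞.
Rewrite the product as 3x^4 / e^(-4x) (an ∞/∞ form) and apply L'Hôpital, or use the standard hierarchy e^(4|x|) ≫ |x^4| as x → -∞.
The indeterminate product → 0, so the limit = 5.

Final answer: 5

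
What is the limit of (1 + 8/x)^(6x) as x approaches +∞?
As x → +∞: write (1 + 8/x)^(6x) = ((1 + 8/x)^x)^6 → (e^8)^6 = e^48.
Limit = e^(48).

Final answer: e^(48)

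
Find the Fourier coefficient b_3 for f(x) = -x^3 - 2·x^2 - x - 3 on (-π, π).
b_3 = (1/π) ∫_{-π}^{π} f(x)·sin(3x) dx.
Evaluate the integral (use parity and integration by parts as needed): b_3 = -2·π^2/3 - 2/9.

Final answer: -2·π^2/3 - 2/9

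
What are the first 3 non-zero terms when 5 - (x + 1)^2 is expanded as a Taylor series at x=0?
-x^2 - 2·x + 4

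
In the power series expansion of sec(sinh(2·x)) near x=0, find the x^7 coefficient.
Expand to order 7: sec(sinh(2·x)) = 236·x^6/15 + 6·x^4 + 2·x^2 + 1 + O(x^8).
The coefficient of x^7 is 0.

Final answer: 0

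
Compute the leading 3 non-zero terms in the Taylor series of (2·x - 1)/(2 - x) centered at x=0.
3·x^2/8 + 3·x/4 - 1/2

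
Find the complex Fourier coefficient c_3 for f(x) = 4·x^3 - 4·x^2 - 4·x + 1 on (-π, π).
Compute the real Fourier coefficients first: a_3 = 16/9, b_3 = -40/9 + 8·π^2/3.
Then c_3 = (a_3 − i·b_3)/2 = 8/9 - 4·i·π^2/3 + 20·i/9.

Final answer: 8/9 - 4·i·π^2/3 + 20·i/9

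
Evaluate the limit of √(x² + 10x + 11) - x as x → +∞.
This is an ∞ − ∞ indeterminate form.
Multiply and divide by the conjugate √(x²+10x + 11) + x; the x² terms cancel, leaving (10x + 11)/(√(x²+10x + 11)+x) → 10/2 = 5.
Limit = 5.

Final answer: 5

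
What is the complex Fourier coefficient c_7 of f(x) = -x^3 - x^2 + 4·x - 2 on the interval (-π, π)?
Compute the real Fourier coefficients first: a_7 = 4/49, b_7 = 404/343 - 2·π^2/7.
Then c_7 = (a_7 − i·b_7)/2 = 2/49 - 202·i/343 + i·π^2/7.

Final answer: 2/49 - 202·i/343 + i·π^2/7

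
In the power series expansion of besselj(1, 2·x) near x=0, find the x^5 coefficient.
Expand to order 5: besselj(1, 2·x) = x^5/12 - x^3/2 + x + O(x^6).
The coefficient of x^5 is 1/12.

Final answer: 1/12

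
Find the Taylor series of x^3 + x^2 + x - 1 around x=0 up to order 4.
x^3 + x^2 + x - 1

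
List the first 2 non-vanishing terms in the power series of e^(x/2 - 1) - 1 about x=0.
x·e^(-1)/2 - 1 + e^(-1)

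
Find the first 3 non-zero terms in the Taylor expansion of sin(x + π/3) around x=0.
-√(3)·x^2/4 + x/2 + √(3)/2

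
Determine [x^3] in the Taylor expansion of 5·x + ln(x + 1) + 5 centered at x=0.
Expand to order 3: 5·x + ln(x + 1) + 5 = x^3/3 - x^2/2 + 6·x + 5 + O(x^4).
The coefficient of x^3 is 1/3.

Final answer: 1/3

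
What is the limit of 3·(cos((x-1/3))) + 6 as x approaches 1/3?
Direct substitution at x = 1/3 gives 9.

Final answer: 9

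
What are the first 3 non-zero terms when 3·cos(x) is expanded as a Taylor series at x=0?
x^4/8 - 3·x^2/2 + 3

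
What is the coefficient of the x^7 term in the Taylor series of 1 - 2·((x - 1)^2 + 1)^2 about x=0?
Expand to order 7: 1 - 2·((x - 1)^2 + 1)^2 = -2·x^4 + 8·x^3 - 16·x^2 + 16·x - 7 + O(x^8).
The coefficient of x^7 is 0.

Final answer: 0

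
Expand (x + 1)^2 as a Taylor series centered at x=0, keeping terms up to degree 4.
x^2 + 2·x + 1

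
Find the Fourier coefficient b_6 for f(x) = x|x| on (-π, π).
b_6 = (1/π) ∫_{-π}^{π} f(x)·sin(6x) dx.
Evaluate the integral (use parity and integration by parts as needed): b_6 = -π/3.

Final answer: -π/3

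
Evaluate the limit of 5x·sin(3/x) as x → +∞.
As x → +∞: let u = 3/x → 0⁺; then 5·x·sin(3/x) = 5·3·sin(u)/u → 5·3·1 = 15.
Limit = 15.

Final answer: 15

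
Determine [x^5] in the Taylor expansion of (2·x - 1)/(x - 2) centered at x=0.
Expand to order 5: (2·x - 1)/(x - 2) = -3·x^5/64 - 3·x^4/32 - 3·x^3/16 - 3·x^2/8 - 3·x/4 + 1/2 + O(x^6).
The coefficient of x^5 is -3/64.

Final answer: -3/64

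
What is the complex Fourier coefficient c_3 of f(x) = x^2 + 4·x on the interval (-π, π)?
Compute the real Fourier coefficients first: a_3 = -4/9, b_3 = 8/3.
Then c_3 = (a_3 − i·b_3)/2 = -2/9 - 4·i/3.

Final answer: -2/9 - 4·i/3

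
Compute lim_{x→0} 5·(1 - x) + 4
Direct substitution at x = 0 gives 9.

Final answer: 9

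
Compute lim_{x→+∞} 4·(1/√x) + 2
Evaluate the dominant behaviour as x → +∞; each term tends to a finite value or vanishes.
Limit = 2.

Final answer: 2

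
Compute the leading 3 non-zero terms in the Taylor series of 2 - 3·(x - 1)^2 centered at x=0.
-3·x^2 + 6·x - 1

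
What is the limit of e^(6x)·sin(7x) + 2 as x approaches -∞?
Evaluate the dominant behaviour as x → -∞; each term tends to a finite value or vanishes.
Limit = 2.

Final answer: 2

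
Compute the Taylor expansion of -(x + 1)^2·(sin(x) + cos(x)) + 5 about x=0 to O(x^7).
-41·x^6/720 + 3·x^5/40 + 19·x^4/24 + x^3/6 - 5·x^2/2 - 3·x + 4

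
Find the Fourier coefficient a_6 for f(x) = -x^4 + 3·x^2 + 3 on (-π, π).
a_6 = (1/π) ∫_{-π}^{π} f(x)·cos(6x) dx.
Evaluate the integral (use parity and integration by parts as needed): a_6 = 10/27 - 2·π^2/9.

Final answer: 10/27 - 2·π^2/9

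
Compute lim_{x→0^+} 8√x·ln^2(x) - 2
The product is a 0·∞ indeterminate form at x → 0⁺.
Rewrite the product as 8·ln^2(x) / x^(-1/2) and apply L'Hôpital, or use the standard hierarchy x^(-1/2) ≫ |ln x|^2 as x → 0⁺.
The indeterminate product → 0, so the limit = -2.

Final answer: -2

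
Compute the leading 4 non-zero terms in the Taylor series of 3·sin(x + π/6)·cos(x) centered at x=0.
-√(3)·x^3 - 3·x^2/2 + 3·√(3)·x/2 + 3/2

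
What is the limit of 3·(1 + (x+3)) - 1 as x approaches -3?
Direct substitution at x = -3 gives 2.

Final answer: 2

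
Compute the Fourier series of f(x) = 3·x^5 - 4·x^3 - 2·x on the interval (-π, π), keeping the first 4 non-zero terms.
(-128·π^2 + 6·π^4 + 764)·sin(x) + (-3·π^4 - 53/2 + 19·π^2)·sin(2·x) + (-64·π^2/9 + 92/27 + 2·π^4)·sin(3·x) + (-3·π^4/2 - 29/64 + 31·π^2/8)·sin(4·x)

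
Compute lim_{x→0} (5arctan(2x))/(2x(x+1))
Both numerator and denominator → 0 as x → 0; this is a 0/0 indeterminate form.
Expand each to leading order near x = 0: numerator ~ 10·x, denominator ~ 2·x.
The limit of the ratio is 5.

Final answer: 5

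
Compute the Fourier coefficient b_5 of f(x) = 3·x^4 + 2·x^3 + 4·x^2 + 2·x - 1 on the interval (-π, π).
b_5 = (1/π) ∫_{-π}^{π} f(x)·sin(5x) dx.
Evaluate the integral (use parity and integration by parts as needed): b_5 = 76/125 + 4·π^2/5.

Final answer: 76/125 + 4·π^2/5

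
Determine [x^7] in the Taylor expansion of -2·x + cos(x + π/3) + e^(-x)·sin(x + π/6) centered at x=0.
Expand to order 7: -2·x + cos(x + π/3) + e^(-x)·sin(x + π/6) = x^7·(-√(3)/1440 - 1/1260) + x^6·(-1/1440 + √(3)/180) + x^5·(1/60 - √(3)/48) - x^4/16 + x^3·(1/6 + √(3)/4) + x^2·(-√(3)/2 - 1/4) - 5·x/2 + 1 + O(x^8).
The coefficient of x^7 is -√(3)/1440 - 1/1260.

Final answer: -√(3)/1440 - 1/1260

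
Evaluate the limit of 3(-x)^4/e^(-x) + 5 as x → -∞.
The quotient is an ∞/∞ indeterminate form as x → -∞.
Compare growth rates of the dominant terms (exponentials ≫ polynomials ≫ logarithms), or apply L'Hôpital's rule; the quotient → 0.
Adding the constant: 0 + 5 = 5. Limit = 5.

Final answer: 5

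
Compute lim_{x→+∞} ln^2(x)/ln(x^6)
This is an ∞/∞ indeterminate form as x → +∞.
Write ln(x^6) = 6·ln(x), reducing the quotient to ln(x)/6 → ∞.
Limit = ∞.

Final answer: ∞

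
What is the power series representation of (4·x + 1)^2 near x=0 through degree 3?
16·x^2 + 8·x + 1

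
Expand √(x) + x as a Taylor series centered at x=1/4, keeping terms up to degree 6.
3/4 + 2·(x - 1/4) - (x - 1/4)^2 + 2·(x - 1/4)^3 - 5·(x - 1/4)^4 + 14·(x - 1/4)^5 - 42·(x - 1/4)^6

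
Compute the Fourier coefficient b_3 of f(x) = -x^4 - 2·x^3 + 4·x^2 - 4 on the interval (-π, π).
b_3 = (1/π) ∫_{-π}^{π} f(x)·sin(3x) dx.
Evaluate the integral (use parity and integration by parts as needed): b_3 = 8/9 - 4·π^2/3.

Final answer: 8/9 - 4·π^2/3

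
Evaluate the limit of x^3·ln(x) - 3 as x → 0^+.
The product is a 0·∞ indeterminate form at x → 0⁺.
Rewrite the product as ln(x) / x^(-3) and apply L'Hôpital, or use the standard hierarchy x^(-3) ≫ |ln x| as x → 0⁺.
The indeterminate product → 0, so the limit = -3.

Final answer: -3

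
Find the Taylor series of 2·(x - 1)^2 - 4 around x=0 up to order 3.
2·x^2 - 4·x - 2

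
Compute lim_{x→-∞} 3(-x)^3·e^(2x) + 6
The product is a 0·∞ indeterminate form at x → -∞.
Rewrite the product as 3(-x)^3 / e^(-2x) (an ∞/∞ form) and apply L'Hôpital, or use the standard hierarchy e^(2|x|) ≫ |(-x)^3| as x → -∞.
The indeterminate product → 0, so the limit = 6.

Final answer: 6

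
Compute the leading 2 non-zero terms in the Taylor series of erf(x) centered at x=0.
-2·x^3/(3·√(π)) + 2·x/√(π)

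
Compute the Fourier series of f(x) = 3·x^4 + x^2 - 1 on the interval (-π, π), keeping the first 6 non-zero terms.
(140 - 24·π^2)·cos(x) + (-8 + 6·π^2)·cos(2·x) + (4/3 - 8·π^2/3)·cos(3·x) + (-5/16 + 3·π^2/2)·cos(4·x) + (44/625 - 24·π^2/25)·cos(5·x) - 1 + π^2/3 + 3·π^4/5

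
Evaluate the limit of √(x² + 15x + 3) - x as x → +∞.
This is an ∞ − ∞ indeterminate form.
Multiply and divide by the conjugate √(x²+15x + 3) + x; the x² terms cancel, leaving (15x + 3)/(√(x²+15x + 3)+x) → 15/2.
Limit = 15/2.

Final answer: 15/2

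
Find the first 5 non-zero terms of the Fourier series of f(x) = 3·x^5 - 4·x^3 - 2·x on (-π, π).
(-128·π^2 + 6·π^4 + 764)·sin(x) + (-3·π^4 - 53/2 + 19·π^2)·sin(2·x) + (-64·π^2/9 + 92/27 + 2·π^4)·sin(3·x) + (-3·π^4/2 - 29/64 + 31·π^2/8)·sin(4·x) + (-64·π^2/25 - 116/625 + 6·π^4/5)·sin(5·x)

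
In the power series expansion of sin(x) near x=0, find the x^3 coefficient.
Expand to order 3: sin(x) = -x^3/6 + x + O(x^4).
The coefficient of x^3 is -1/6.

Final answer: -1/6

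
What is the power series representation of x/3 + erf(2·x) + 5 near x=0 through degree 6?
32·x^5/(5·√(π)) - 16·x^3/(3·√(π)) + x·(1/3 + 4/√(π)) + 5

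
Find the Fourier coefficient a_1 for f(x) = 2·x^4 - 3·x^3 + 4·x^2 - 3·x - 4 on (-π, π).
a_1 = (1/π) ∫_{-π}^{π} f(x)·cos(1x) dx.
Evaluate the integral (use parity and integration by parts as needed): a_1 = 80 - 16·π^2.

Final answer: 80 - 16·π^2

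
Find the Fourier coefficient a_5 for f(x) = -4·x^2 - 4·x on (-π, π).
a_5 = (1/π) ∫_{-π}^{π} f(x)·cos(5x) dx.
Evaluate the integral (use parity and integration by parts as needed): a_5 = 16/25.

Final answer: 16/25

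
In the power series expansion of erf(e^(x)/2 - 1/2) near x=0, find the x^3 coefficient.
Expand to order 3: erf(e^(x)/2 - 1/2) = x^3/(12·√(π)) + x^2/(2·√(π)) + x/√(π) + O(x^4).
The coefficient of x^3 is 1/(12·√(π)).

Final answer: 1/(12·√(π))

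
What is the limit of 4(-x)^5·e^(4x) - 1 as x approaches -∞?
The product is a 0·∞ indeterminate form at x → -∞.
Rewrite the product as 4(-x)^5 / e^(-4x) (an ∞/∞ form) and apply L'Hôpital, or use the standard hierarchy e^(4|x|) ≫ |(-x)^5| as x → -∞.
The indeterminate product → 0, so the limit = -1.

Final answer: -1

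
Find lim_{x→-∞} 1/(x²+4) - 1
Evaluate the dominant behaviour as x → -∞; each term tends to a finite value or vanishes.
Limit = -1.

Final answer: -1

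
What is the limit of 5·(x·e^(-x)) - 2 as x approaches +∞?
Evaluate the dominant behaviour as x → +∞; each term tends to a finite value or vanishes.
Limit = -2.

Final answer: -2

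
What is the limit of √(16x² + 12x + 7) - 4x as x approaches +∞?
As x → +∞: multiply by the conjugate to get (12x+7)/(√(16x²+12x+7)+4x); the denominator ~ 8x, so the limit is 12/8 = 3/2.
Limit = 3/2.

Final answer: 3/2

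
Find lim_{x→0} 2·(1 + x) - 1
Direct substitution at x = 0 gives 1.

Final answer: 1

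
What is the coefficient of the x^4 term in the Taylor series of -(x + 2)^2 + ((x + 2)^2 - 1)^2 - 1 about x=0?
Expand to order 4: -(x + 2)^2 + ((x + 2)^2 - 1)^2 - 1 = x^4 + 8·x^3 + 21·x^2 + 20·x + 4 + O(x^5).
The coefficient of x^4 is 1.

Final answer: 1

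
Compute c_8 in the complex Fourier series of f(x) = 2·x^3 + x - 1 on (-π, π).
Compute the real Fourier coefficients first: a_8 = 0, b_8 = -π^2/2 - 13/64.
Then c_8 = (a_8 − i·b_8)/2 = 13·i/128 + i·π^2/4.

Final answer: 13·i/128 + i·π^2/4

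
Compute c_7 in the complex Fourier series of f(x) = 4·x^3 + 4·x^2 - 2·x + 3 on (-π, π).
Compute the real Fourier coefficients first: a_7 = -16/49, b_7 = -244/343 + 8·π^2/7.
Then c_7 = (a_7 − i·b_7)/2 = -8/49 - 4·i·π^2/7 + 122·i/343.

Final answer: -8/49 - 4·i·π^2/7 + 122·i/343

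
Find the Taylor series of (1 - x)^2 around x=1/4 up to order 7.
9/16 - 3·(x - 1/4)/2 + (x - 1/4)^2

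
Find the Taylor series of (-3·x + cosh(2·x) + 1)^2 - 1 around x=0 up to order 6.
136·x^6/45 - 4·x^5 + 20·x^4/3 - 12·x^3 + 17·x^2 - 12·x + 3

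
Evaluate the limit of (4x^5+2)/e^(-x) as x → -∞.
This is an ∞/∞ indeterminate form as x → -∞.
Compare growth rates of the dominant terms (exponentials ≫ polynomials ≫ logarithms), or apply L'Hôpital's rule; the quotient → 0.
Limit = 0.

Final answer: 0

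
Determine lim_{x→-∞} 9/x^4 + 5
Evaluate the dominant behaviour as x → -∞; each term tends to a finite value or vanishes.
Limit = 5.

Final answer: 5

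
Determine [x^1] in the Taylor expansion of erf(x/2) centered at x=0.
Expand to order 1: erf(x/2) = x/√(π) + O(x^2).
The coefficient of x^1 is 1/√(π).

Final answer: 1/√(π)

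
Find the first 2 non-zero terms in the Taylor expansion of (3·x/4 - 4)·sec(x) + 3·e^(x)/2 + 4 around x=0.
9·x/4 + 3/2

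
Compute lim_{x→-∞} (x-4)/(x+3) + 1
Evaluate the dominant behaviour as x → -∞; each term tends to a finite value or vanishes.
Limit = 2.

Final answer: 2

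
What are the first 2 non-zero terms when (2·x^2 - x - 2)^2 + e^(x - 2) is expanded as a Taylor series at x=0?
x·(e^(-2) + 4) + e^(-2) + 4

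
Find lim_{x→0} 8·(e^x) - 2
Direct substitution at x = 0 gives 6.

Final answer: 6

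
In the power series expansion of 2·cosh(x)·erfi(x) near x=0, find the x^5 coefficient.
Expand to order 5: 2·cosh(x)·erfi(x) = 37·x^5/(30·√(π)) + 10·x^3/(3·√(π)) + 4·x/√(π) + O(x^6).
The coefficient of x^5 is 37/(30·√(π)).

Final answer: 37/(30·√(π))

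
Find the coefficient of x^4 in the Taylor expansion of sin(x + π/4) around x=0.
Expand to order 4: sin(x + π/4) = √(2)·x^4/48 - √(2)·x^3/12 - √(2)·x^2/4 + √(2)·x/2 + √(2)/2 + O(x^5).
The coefficient of x^4 is √(2)/48.

Final answer: √(2)/48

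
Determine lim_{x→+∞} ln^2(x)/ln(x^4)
This is an ∞/∞ indeterminate form as x → +∞.
Write ln(x^4) = 4·ln(x), reducing the quotient to ln(x)/4 → ∞.
Limit = ∞.

Final answer: ∞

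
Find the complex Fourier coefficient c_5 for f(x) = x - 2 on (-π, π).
Compute the real Fourier coefficients first: a_5 = 0, b_5 = 2/5.
Then c_5 = (a_5 − i·b_5)/2 = -i/5.

Final answer: -i/5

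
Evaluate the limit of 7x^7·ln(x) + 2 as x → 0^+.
The product is a 0·∞ indeterminate form at x → 0⁺.
Rewrite the product as 7·ln(x) / x^(-7) and apply L'Hôpital, or use the standard hierarchy x^(-7) ≫ |ln x| as x → 0⁺.
The indeterminate product → 0, so the limit = 2.

Final answer: 2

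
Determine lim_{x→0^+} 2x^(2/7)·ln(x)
This is a 0·∞ indeterminate form at x → 0⁺.
Rewrite the product as 2·ln(x) / x^(-2/7) and apply L'Hôpital, or use the standard hierarchy x^(-2/7) ≫ |ln x| as x → 0⁺.
The indeterminate product → 0, so the limit = 0.

Final answer: 0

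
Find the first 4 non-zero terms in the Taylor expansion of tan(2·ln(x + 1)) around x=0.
-9·x^4/2 + 10·x^3/3 - x^2 + 2·x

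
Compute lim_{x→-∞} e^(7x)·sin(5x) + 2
Evaluate the dominant behaviour as x → -∞; each term tends to a finite value or vanishes.
Limit = 2.

Final answer: 2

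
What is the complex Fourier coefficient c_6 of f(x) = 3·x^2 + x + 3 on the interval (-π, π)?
Compute the real Fourier coefficients first: a_6 = 1/3, b_6 = -1/3.
Then c_6 = (a_6 − i·b_6)/2 = 1/6 + i/6.

Final answer: 1/6 + i/6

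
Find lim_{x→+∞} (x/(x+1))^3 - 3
As x → +∞: x/(x+1) = 1/(1 + 1/x) → 1, and the 3rd power of a limit-1 base also → 1; with the additive constant, 1 - 3 = -2.
Limit = -2.

Final answer: -2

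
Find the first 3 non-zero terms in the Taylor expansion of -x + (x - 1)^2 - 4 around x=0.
x^2 - 3·x - 3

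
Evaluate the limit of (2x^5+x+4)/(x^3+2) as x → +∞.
This is an ∞/∞ indeterminate form as x → +∞.
Divide numerator and denominator by x^5 and let the lower-order terms vanish; the numerator's degree 5 exceeds the denominator's degree 3, so the quotient diverges.
Limit = ∞.

Final answer: ∞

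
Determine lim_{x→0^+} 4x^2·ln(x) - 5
The product is a 0·∞ indeterminate form at x → 0⁺.
Rewrite the product as 4·ln(x) / x^(-2) and apply L'Hôpital, or use the standard hierarchy x^(-2) ≫ |ln x| as x → 0⁺.
The indeterminate product → 0, so the limit = -5.

Final answer: -5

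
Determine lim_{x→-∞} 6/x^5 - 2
Evaluate the dominant behaviour as x → -∞; each term tends to a finite value or vanishes.
Limit = -2.

Final answer: -2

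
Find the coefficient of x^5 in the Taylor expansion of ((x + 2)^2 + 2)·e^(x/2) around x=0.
Expand to order 5: ((x + 2)^2 + 2)·e^(x/2) = 21·x^5/640 + 43·x^4/192 + 9·x^3/8 + 15·x^2/4 + 7·x + 6 + O(x^6).
The coefficient of x^5 is 21/640.

Final answer: 21/640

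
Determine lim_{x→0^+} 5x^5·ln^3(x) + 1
The product is a 0·∞ indeterminate form at x → 0⁺.
Rewrite the product as 5·ln^3(x) / x^(-5) and apply L'Hôpital, or use the standard hierarchy x^(-5) ≫ |ln x|^3 as x → 0⁺.
The indeterminate product → 0, so the limit = 1.

Final answer: 1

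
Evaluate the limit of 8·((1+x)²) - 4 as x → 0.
Direct substitution at x = 0 gives 4.

Final answer: 4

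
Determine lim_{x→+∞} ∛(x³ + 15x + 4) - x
This is an ∞ − ∞ indeterminate form.
Multiply by (A² + AB + B²)/(A² + AB + B²) where A = ∛(x³+15x + 4), B = x to use A³ − B³ = (A−B)(A²+AB+B²); the x³ terms cancel, leaving (15x + 4)/(A²+AB+B²) with denominator ~ 3x², so the limit is 0.
Limit = 0.

Final answer: 0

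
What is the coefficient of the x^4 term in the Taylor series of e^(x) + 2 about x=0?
Expand to order 4: e^(x) + 2 = x^4/24 + x^3/6 + x^2/2 + x + 3 + O(x^5).
The coefficient of x^4 is 1/24.

Final answer: 1/24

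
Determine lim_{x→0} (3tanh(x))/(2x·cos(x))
Both numerator and denominator → 0 as x → 0; this is a 0/0 indeterminate form.
Expand each to leading order near x = 0: numerator ~ 3·x, denominator ~ 2·x.
The limit of the ratio is 3/2.

Final answer: 3/2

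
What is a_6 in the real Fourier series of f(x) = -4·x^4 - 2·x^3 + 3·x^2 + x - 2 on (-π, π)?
a_6 = (1/π) ∫_{-π}^{π} f(x)·cos(6x) dx.
Evaluate the integral (use parity and integration by parts as needed): a_6 = 13/27 - 8·π^2/9.

Final answer: 13/27 - 8·π^2/9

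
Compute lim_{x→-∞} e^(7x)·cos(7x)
Evaluate the dominant behaviour as x → -∞; each term tends to a finite value or vanishes.
Limit = 0.

Final answer: 0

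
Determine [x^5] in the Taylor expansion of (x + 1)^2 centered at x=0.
Expand to order 5: (x + 1)^2 = x^2 + 2·x + 1 + O(x^6).
The coefficient of x^5 is 0.

Final answer: 0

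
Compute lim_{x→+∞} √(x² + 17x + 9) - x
This is an ∞ − ∞ indeterminate form.
Multiply and divide by the conjugate √(x²+17x + 9) + x; the x² terms cancel, leaving (17x + 9)/(√(x²+17x + 9)+x) → 17/2.
Limit = 17/2.

Final answer: 17/2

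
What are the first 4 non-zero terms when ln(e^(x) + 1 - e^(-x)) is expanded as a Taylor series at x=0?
-14·x^4/3 + 3·x^3 - 2·x^2 + 2·x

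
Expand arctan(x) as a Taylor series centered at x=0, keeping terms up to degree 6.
x^5/5 - x^3/3 + x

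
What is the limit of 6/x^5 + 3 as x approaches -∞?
Evaluate the dominant behaviour as x → -∞; each term tends to a finite value or vanishes.
Limit = 3.

Final answer: 3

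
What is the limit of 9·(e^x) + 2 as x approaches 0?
Direct substitution at x = 0 gives 11.

Final answer: 11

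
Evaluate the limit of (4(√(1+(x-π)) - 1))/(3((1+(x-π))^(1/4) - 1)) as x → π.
Both numerator and denominator → 0 as x → π; this is a 0/0 indeterminate form.
Expand each to leading order near x = π: numerator ~ 2·(x - π), denominator ~ 3·(x - π)/4.
The limit of the ratio is 8/3.

Final answer: 8/3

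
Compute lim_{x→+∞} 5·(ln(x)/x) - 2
Evaluate the dominant behaviour as x → +∞; each term tends to a finite value or vanishes.
Limit = -2.

Final answer: -2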